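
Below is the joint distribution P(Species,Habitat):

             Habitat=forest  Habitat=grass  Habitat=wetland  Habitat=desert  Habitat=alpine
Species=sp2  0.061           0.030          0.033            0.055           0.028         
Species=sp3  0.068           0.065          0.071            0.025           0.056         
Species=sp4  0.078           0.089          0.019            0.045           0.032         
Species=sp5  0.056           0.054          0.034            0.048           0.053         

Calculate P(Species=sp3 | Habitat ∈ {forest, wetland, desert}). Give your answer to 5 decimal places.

P(Habitat=forest) = 0.061 + 0.068 + 0.078 + 0.056 = 0.263.
P(Habitat=wetland) = 0.033 + 0.071 + 0.019 + 0.034 = 0.157.
P(Habitat=desert) = 0.055 + 0.025 + 0.045 + 0.048 = 0.173.
P(Habitat ∈ {forest, wetland, desert}) = 0.263 + 0.157 + 0.173 = 0.593; P(Species=sp3, Habitat ∈ {forest, wetland, desert}) = 0.068 + 0.071 + 0.025 = 0.164.
P(Species=sp3 | Habitat ∈ {forest, wetland, desert}) = 0.164/0.593 = 0.27656.

0.27656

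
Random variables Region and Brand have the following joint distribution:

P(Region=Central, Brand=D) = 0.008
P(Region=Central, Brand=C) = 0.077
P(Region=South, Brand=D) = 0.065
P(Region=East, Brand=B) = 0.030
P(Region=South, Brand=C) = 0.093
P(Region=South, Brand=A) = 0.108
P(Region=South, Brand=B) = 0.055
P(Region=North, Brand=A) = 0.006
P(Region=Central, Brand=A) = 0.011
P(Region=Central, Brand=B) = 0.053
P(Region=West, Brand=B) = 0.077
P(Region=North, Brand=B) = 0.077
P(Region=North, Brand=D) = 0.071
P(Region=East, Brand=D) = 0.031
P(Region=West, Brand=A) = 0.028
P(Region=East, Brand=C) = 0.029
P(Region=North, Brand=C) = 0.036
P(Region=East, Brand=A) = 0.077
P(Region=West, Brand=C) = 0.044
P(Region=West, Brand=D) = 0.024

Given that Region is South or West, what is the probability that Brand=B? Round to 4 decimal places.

P(Region=South) = 0.108 + 0.055 + 0.093 + 0.065 = 0.321.
P(Region=West) = 0.028 + 0.077 + 0.044 + 0.024 = 0.173.
P(Region ∈ {South, West}) = 0.321 + 0.173 = 0.494; P(Brand=B, Region ∈ {South, West}) = 0.055 + 0.077 = 0.132.
P(Brand=B | Region ∈ {South, West}) = 0.132/0.494 = 0.2672.

0.2672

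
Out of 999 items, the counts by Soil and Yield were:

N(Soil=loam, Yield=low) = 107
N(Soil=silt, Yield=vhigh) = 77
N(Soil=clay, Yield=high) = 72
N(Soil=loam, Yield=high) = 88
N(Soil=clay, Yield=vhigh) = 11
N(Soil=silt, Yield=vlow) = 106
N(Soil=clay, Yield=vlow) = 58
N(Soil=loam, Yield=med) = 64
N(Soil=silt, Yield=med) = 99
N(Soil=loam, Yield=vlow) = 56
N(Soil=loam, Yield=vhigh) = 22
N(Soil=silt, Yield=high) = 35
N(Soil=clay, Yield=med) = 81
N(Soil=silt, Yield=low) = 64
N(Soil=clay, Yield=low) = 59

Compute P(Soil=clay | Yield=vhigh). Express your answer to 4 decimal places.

Total with Yield=vhigh: 22 + 11 + 77 = 110.
P(Soil=clay | Yield=vhigh) = 11/110 = 0.1000.

0.1000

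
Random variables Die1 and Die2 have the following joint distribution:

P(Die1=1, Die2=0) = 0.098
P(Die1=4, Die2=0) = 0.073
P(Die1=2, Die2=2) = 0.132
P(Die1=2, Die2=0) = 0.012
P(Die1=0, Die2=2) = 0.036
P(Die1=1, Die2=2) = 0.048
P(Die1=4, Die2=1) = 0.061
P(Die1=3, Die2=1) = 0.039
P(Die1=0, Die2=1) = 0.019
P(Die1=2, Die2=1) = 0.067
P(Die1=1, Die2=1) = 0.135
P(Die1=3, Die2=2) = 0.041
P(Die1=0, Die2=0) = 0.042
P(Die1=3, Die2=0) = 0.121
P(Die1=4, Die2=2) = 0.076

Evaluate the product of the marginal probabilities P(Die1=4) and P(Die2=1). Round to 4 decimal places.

P(Die1=4) = 0.073 + 0.061 + 0.076 = 0.210.
P(Die2=1) = 0.019 + 0.135 + 0.067 + 0.039 + 0.061 = 0.321.
Product: 0.210 × 0.321 = 0.0674.

0.0674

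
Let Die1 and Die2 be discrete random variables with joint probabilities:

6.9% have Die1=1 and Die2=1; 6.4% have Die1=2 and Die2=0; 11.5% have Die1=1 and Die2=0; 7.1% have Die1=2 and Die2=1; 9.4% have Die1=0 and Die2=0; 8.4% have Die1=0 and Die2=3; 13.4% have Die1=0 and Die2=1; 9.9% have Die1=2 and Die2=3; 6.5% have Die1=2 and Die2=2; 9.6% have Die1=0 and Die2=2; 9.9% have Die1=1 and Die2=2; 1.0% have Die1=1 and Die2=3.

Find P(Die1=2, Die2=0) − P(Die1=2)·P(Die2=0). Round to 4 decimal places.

-0.0176

P(Die1=2) = 0.064 + 0.071 + 0.065 + 0.099 = 0.299.
P(Die2=0) = 0.094 + 0.115 + 0.064 = 0.273.
P(Die1=2, Die2=0) − P(Die1=2)P(Die2=0) = 0.064 − 0.299×0.273 = -0.0176.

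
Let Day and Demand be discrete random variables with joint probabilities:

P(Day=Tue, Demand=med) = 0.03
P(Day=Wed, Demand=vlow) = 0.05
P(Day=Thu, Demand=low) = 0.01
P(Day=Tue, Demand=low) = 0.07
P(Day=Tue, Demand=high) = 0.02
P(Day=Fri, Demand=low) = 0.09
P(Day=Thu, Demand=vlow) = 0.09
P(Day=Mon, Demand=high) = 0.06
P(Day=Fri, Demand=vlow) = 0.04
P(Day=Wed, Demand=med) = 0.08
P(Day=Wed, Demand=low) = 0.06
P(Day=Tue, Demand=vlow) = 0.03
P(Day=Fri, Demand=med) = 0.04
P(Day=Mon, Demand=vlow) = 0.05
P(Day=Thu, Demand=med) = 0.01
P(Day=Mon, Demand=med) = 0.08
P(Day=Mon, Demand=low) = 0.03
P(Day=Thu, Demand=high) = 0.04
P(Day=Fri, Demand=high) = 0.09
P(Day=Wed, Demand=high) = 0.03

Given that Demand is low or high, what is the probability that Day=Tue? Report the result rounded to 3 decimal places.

0.180

P(Demand=low) = 0.03 + 0.07 + 0.06 + 0.01 + 0.09 = 0.26.
P(Demand=high) = 0.06 + 0.02 + 0.03 + 0.04 + 0.09 = 0.24.
P(Demand ∈ {low, high}) = 0.26 + 0.24 = 0.50; P(Day=Tue, Demand ∈ {low, high}) = 0.07 + 0.02 = 0.09.
P(Day=Tue | Demand ∈ {low, high}) = 0.09/0.50 = 0.180.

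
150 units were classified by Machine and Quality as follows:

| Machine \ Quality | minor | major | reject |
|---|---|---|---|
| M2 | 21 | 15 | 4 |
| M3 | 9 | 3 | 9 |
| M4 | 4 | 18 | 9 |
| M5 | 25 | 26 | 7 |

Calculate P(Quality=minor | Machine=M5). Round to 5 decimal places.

0.43103

Total with Machine=M5: 25 + 26 + 7 = 58.
P(Quality=minor | Machine=M5) = 25/58 = 0.43103.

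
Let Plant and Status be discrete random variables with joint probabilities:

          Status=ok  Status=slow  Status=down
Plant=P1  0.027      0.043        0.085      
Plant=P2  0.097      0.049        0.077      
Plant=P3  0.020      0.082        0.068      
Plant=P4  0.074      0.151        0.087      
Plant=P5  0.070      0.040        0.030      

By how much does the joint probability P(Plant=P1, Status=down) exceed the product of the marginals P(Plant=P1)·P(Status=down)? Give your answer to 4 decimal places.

P(Plant=P1) = 0.027 + 0.043 + 0.085 = 0.155.
P(Status=down) = 0.085 + 0.077 + 0.068 + 0.087 + 0.030 = 0.347.
P(Plant=P1, Status=down) − P(Plant=P1)P(Status=down) = 0.085 − 0.155×0.347 = 0.0312.

0.0312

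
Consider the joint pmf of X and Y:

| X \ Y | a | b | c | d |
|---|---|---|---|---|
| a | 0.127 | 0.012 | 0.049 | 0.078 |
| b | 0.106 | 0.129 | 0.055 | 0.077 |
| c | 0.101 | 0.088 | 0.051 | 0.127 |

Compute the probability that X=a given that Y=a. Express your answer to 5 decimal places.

P(Y=a) = 0.127 + 0.106 + 0.101 = 0.334.
P(X=a | Y=a) = 0.127/0.334 = 0.38024.

0.38024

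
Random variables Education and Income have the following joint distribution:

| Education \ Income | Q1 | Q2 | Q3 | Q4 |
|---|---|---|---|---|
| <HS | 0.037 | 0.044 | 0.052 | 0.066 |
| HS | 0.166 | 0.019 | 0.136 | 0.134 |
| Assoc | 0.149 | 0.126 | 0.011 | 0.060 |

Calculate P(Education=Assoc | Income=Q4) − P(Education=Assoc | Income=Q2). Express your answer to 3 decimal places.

P(Income=Q4) = 0.066 + 0.134 + 0.060 = 0.260; P(Education=Assoc | Income=Q4) = 0.060/0.260 = 0.2308.
P(Income=Q2) = 0.044 + 0.019 + 0.126 = 0.189; P(Education=Assoc | Income=Q2) = 0.126/0.189 = 0.6667.
Difference = -0.436.

-0.436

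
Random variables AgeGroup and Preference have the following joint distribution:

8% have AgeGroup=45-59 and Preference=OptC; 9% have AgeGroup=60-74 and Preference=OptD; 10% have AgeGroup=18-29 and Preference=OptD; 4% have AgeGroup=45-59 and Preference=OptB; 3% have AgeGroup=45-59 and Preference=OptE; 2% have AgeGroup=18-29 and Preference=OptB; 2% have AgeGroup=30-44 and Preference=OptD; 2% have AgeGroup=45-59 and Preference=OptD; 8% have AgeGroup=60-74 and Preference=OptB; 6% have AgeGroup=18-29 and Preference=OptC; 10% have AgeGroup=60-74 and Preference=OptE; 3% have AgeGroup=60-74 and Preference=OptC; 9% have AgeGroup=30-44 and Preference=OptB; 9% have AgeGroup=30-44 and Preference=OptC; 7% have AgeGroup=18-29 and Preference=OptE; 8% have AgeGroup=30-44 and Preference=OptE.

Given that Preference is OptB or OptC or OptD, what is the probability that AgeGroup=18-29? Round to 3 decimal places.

P(Preference=OptB) = 0.02 + 0.09 + 0.04 + 0.08 = 0.23.
P(Preference=OptC) = 0.06 + 0.09 + 0.08 + 0.03 = 0.26.
P(Preference=OptD) = 0.10 + 0.02 + 0.02 + 0.09 = 0.23.
P(Preference ∈ {OptB, OptC, OptD}) = 0.23 + 0.26 + 0.23 = 0.72; P(AgeGroup=18-29, Preference ∈ {OptB, OptC, OptD}) = 0.02 + 0.06 + 0.10 = 0.18.
P(AgeGroup=18-29 | Preference ∈ {OptB, OptC, OptD}) = 0.18/0.72 = 0.250.

0.250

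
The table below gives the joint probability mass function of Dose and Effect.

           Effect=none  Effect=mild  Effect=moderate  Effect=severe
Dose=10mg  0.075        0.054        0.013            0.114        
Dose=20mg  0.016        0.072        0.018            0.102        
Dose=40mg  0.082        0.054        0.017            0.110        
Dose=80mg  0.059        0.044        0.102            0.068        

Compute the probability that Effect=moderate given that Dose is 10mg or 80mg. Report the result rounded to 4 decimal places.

P(Dose=10mg) = 0.075 + 0.054 + 0.013 + 0.114 = 0.256.
P(Dose=80mg) = 0.059 + 0.044 + 0.102 + 0.068 = 0.273.
P(Dose ∈ {10mg, 80mg}) = 0.256 + 0.273 = 0.529; P(Effect=moderate, Dose ∈ {10mg, 80mg}) = 0.013 + 0.102 = 0.115.
P(Effect=moderate | Dose ∈ {10mg, 80mg}) = 0.115/0.529 = 0.2174.

0.2174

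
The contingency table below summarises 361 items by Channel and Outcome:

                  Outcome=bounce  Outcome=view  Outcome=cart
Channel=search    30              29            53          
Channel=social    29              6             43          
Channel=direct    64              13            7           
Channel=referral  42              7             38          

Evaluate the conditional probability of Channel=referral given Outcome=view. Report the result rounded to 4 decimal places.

0.1273

Total with Outcome=view: 29 + 6 + 13 + 7 = 55.
P(Channel=referral | Outcome=view) = 7/55 = 0.1273.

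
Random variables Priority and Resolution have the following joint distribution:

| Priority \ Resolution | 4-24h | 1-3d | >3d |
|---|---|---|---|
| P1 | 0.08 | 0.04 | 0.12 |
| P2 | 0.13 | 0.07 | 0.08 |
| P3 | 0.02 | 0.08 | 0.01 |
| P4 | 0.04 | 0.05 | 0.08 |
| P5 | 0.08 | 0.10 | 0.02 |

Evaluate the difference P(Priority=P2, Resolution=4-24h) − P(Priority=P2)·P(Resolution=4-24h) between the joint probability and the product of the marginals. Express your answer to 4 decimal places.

0.0320

P(Priority=P2) = 0.13 + 0.07 + 0.08 = 0.28.
P(Resolution=4-24h) = 0.08 + 0.13 + 0.02 + 0.04 + 0.08 = 0.35.
P(Priority=P2, Resolution=4-24h) − P(Priority=P2)P(Resolution=4-24h) = 0.13 − 0.28×0.35 = 0.0320.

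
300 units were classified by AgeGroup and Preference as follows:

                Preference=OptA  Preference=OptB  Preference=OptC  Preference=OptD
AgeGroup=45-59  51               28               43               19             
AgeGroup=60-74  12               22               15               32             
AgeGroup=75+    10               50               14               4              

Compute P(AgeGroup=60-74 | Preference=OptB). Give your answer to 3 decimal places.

0.220

Total with Preference=OptB: 28 + 22 + 50 = 100.
P(AgeGroup=60-74 | Preference=OptB) = 22/100 = 0.220.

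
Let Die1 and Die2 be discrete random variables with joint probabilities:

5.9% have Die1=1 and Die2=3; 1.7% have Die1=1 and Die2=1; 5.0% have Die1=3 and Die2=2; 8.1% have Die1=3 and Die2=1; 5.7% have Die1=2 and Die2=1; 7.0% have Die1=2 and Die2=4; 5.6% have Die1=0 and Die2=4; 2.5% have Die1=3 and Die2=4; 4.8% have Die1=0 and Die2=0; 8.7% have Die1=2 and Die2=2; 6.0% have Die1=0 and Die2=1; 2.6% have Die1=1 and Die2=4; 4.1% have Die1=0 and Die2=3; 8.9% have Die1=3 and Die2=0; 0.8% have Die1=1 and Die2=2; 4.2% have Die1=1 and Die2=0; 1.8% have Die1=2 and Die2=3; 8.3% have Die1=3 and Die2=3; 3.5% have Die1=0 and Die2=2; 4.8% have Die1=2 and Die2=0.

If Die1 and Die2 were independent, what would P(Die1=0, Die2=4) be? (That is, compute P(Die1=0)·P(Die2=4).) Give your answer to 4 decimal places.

0.0425

P(Die1=0) = 0.048 + 0.060 + 0.035 + 0.041 + 0.056 = 0.240.
P(Die2=4) = 0.056 + 0.026 + 0.070 + 0.025 = 0.177.
Product: 0.240 × 0.177 = 0.0425.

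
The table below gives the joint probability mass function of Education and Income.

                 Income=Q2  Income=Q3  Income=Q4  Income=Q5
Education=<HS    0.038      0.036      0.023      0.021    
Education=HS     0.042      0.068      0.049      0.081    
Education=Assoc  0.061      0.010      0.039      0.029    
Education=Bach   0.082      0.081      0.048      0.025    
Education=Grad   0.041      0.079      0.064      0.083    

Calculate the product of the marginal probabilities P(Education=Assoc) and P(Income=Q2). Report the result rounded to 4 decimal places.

0.0367

P(Education=Assoc) = 0.061 + 0.010 + 0.039 + 0.029 = 0.139.
P(Income=Q2) = 0.038 + 0.042 + 0.061 + 0.082 + 0.041 = 0.264.
Product: 0.139 × 0.264 = 0.0367.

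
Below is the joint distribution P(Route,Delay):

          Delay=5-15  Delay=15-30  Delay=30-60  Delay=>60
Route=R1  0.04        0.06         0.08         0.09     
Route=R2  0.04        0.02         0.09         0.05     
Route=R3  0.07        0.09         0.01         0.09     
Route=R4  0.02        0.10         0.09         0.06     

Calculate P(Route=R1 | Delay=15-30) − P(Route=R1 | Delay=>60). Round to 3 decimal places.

-0.088

P(Delay=15-30) = 0.06 + 0.02 + 0.09 + 0.10 = 0.27; P(Route=R1 | Delay=15-30) = 0.06/0.27 = 0.2222.
P(Delay=>60) = 0.09 + 0.05 + 0.09 + 0.06 = 0.29; P(Route=R1 | Delay=>60) = 0.09/0.29 = 0.3103.
Difference = -0.088.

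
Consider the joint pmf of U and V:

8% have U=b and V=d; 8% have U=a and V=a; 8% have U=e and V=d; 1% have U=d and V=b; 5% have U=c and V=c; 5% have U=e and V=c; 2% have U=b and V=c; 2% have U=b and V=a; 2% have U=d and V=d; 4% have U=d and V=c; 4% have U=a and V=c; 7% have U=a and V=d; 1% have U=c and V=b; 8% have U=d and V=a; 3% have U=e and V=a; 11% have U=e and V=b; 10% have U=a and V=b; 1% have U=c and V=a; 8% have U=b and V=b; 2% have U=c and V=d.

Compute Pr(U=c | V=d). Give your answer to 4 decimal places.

P(V=d) = 0.07 + 0.08 + 0.02 + 0.02 + 0.08 = 0.27.
P(U=c | V=d) = 0.02/0.27 = 0.0741.

0.0741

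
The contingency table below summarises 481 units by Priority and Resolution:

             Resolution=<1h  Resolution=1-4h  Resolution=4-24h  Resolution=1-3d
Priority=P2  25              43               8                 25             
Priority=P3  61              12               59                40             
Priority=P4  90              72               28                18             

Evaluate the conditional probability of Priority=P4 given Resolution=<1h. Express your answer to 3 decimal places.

0.511

Total with Resolution=<1h: 25 + 61 + 90 = 176.
P(Priority=P4 | Resolution=<1h) = 90/176 = 0.511.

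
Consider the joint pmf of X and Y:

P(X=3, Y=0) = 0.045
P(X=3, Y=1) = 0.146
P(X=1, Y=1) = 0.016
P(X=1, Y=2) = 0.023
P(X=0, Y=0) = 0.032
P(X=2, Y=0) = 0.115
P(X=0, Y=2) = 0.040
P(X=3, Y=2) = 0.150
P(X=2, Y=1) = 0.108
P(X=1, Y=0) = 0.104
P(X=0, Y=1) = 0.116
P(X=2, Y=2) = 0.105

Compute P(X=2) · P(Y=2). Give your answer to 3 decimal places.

0.104

P(X=2) = 0.115 + 0.108 + 0.105 = 0.328.
P(Y=2) = 0.040 + 0.023 + 0.105 + 0.150 = 0.318.
Product: 0.328 × 0.318 = 0.104.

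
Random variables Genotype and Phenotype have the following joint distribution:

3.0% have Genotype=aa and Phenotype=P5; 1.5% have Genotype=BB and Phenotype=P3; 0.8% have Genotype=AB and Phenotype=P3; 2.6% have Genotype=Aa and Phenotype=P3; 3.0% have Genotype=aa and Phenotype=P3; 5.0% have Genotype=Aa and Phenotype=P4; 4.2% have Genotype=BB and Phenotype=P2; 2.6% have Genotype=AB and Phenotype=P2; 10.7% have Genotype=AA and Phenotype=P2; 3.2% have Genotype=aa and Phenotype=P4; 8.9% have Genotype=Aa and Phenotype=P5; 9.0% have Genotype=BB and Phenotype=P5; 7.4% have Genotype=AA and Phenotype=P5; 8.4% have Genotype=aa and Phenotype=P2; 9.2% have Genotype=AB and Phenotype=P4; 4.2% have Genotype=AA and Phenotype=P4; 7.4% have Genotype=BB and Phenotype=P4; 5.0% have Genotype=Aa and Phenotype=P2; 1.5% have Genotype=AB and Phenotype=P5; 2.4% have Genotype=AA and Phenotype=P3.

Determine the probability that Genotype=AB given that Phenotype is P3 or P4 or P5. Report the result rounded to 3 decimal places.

P(Phenotype=P3) = 0.024 + 0.026 + 0.030 + 0.008 + 0.015 = 0.103.
P(Phenotype=P4) = 0.042 + 0.050 + 0.032 + 0.092 + 0.074 = 0.290.
P(Phenotype=P5) = 0.074 + 0.089 + 0.030 + 0.015 + 0.090 = 0.298.
P(Phenotype ∈ {P3, P4, P5}) = 0.103 + 0.290 + 0.298 = 0.691; P(Genotype=AB, Phenotype ∈ {P3, P4, P5}) = 0.008 + 0.092 + 0.015 = 0.115.
P(Genotype=AB | Phenotype ∈ {P3, P4, P5}) = 0.115/0.691 = 0.166.

0.166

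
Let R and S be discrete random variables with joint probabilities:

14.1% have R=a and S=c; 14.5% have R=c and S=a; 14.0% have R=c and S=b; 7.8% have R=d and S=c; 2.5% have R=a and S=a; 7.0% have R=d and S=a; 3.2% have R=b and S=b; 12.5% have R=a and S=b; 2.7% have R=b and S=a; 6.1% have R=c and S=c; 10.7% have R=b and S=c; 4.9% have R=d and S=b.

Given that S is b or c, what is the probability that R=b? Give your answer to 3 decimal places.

0.190

P(S=b) = 0.125 + 0.032 + 0.140 + 0.049 = 0.346.
P(S=c) = 0.141 + 0.107 + 0.061 + 0.078 = 0.387.
P(S ∈ {b, c}) = 0.346 + 0.387 = 0.733; P(R=b, S ∈ {b, c}) = 0.032 + 0.107 = 0.139.
P(R=b | S ∈ {b, c}) = 0.139/0.733 = 0.190.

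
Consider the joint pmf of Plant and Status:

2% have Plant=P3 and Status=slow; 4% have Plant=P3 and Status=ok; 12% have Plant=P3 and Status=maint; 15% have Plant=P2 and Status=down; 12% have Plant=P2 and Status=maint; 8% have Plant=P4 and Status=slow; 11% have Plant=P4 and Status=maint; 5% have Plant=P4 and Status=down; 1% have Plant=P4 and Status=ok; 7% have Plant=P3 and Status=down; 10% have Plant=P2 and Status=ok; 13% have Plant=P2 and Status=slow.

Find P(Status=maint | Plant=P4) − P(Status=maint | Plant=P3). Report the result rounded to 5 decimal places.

P(Plant=P4) = 0.01 + 0.08 + 0.05 + 0.11 = 0.25; P(Status=maint | Plant=P4) = 0.11/0.25 = 0.440000.
P(Plant=P3) = 0.04 + 0.02 + 0.07 + 0.12 = 0.25; P(Status=maint | Plant=P3) = 0.12/0.25 = 0.480000.
Difference = -0.04000.

-0.04000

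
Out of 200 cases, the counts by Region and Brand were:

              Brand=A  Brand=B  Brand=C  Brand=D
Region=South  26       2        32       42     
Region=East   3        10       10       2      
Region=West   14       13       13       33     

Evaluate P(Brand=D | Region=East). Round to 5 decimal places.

0.08000

Total with Region=East: 3 + 10 + 10 + 2 = 25.
P(Brand=D | Region=East) = 2/25 = 0.08000.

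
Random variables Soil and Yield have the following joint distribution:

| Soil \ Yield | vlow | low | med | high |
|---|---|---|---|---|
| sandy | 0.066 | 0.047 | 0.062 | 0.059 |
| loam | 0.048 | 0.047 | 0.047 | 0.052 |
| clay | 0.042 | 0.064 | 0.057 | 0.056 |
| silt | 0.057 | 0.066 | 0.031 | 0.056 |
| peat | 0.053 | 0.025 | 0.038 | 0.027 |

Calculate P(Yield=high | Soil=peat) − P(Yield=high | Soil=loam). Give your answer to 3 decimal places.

-0.079

P(Soil=peat) = 0.053 + 0.025 + 0.038 + 0.027 = 0.143; P(Yield=high | Soil=peat) = 0.027/0.143 = 0.1888.
P(Soil=loam) = 0.048 + 0.047 + 0.047 + 0.052 = 0.194; P(Yield=high | Soil=loam) = 0.052/0.194 = 0.2680.
Difference = -0.079.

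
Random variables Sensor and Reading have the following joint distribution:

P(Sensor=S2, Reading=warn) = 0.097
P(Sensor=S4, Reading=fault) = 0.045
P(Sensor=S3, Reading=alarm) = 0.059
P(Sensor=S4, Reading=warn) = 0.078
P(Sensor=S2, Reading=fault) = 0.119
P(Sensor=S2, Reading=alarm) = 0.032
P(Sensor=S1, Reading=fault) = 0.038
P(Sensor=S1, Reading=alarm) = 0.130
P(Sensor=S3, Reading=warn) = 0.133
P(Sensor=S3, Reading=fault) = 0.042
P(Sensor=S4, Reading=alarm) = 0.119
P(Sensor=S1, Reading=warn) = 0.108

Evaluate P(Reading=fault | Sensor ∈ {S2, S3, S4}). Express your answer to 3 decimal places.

0.285

P(Sensor=S2) = 0.097 + 0.032 + 0.119 = 0.248.
P(Sensor=S3) = 0.133 + 0.059 + 0.042 = 0.234.
P(Sensor=S4) = 0.078 + 0.119 + 0.045 = 0.242.
P(Sensor ∈ {S2, S3, S4}) = 0.248 + 0.234 + 0.242 = 0.724; P(Reading=fault, Sensor ∈ {S2, S3, S4}) = 0.119 + 0.042 + 0.045 = 0.206.
P(Reading=fault | Sensor ∈ {S2, S3, S4}) = 0.206/0.724 = 0.285.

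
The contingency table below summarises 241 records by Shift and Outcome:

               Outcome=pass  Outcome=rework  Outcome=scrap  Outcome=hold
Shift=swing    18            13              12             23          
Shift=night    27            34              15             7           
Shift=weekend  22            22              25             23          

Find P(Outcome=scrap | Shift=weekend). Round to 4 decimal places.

0.2717

Total with Shift=weekend: 22 + 22 + 25 + 23 = 92.
P(Outcome=scrap | Shift=weekend) = 25/92 = 0.2717.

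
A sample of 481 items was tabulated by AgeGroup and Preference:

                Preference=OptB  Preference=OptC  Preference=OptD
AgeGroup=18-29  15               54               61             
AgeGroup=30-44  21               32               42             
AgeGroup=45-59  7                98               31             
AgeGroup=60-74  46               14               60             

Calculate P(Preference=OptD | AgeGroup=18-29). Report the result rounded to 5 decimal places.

Total with AgeGroup=18-29: 15 + 54 + 61 = 130.
P(Preference=OptD | AgeGroup=18-29) = 61/130 = 0.46923.

0.46923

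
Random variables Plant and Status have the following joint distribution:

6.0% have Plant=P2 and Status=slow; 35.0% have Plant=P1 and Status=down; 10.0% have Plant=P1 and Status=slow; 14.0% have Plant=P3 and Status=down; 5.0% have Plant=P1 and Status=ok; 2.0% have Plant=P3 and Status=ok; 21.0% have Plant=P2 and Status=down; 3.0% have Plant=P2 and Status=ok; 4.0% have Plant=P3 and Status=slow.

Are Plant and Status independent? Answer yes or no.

yes

Every cell satisfies P(Plant,Status) = P(Plant)·P(Status). For instance P(Plant=P1) = 0.500, P(Status=down) = 0.700, and 0.500×0.700 = 0.350 matches the joint entry. So Plant and Status are independent.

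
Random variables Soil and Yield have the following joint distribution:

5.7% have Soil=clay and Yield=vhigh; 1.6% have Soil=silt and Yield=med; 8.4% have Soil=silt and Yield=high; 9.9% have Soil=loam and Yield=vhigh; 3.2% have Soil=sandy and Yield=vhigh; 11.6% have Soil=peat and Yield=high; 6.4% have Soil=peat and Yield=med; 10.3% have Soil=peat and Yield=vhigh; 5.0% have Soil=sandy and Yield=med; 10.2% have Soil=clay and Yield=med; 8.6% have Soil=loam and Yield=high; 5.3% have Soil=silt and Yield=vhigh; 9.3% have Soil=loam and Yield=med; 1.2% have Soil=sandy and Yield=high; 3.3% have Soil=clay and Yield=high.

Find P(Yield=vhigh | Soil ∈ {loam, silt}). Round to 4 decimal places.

P(Soil=loam) = 0.093 + 0.086 + 0.099 = 0.278.
P(Soil=silt) = 0.016 + 0.084 + 0.053 = 0.153.
P(Soil ∈ {loam, silt}) = 0.278 + 0.153 = 0.431; P(Yield=vhigh, Soil ∈ {loam, silt}) = 0.099 + 0.053 = 0.152.
P(Yield=vhigh | Soil ∈ {loam, silt}) = 0.152/0.431 = 0.3527.

0.3527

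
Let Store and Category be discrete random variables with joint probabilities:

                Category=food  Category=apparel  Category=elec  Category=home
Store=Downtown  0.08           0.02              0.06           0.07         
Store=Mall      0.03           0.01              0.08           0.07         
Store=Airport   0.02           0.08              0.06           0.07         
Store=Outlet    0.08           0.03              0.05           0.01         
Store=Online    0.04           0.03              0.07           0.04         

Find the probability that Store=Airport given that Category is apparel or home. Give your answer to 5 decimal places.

0.34884

P(Category=apparel) = 0.02 + 0.01 + 0.08 + 0.03 + 0.03 = 0.17.
P(Category=home) = 0.07 + 0.07 + 0.07 + 0.01 + 0.04 = 0.26.
P(Category ∈ {apparel, home}) = 0.17 + 0.26 = 0.43; P(Store=Airport, Category ∈ {apparel, home}) = 0.08 + 0.07 = 0.15.
P(Store=Airport | Category ∈ {apparel, home}) = 0.15/0.43 = 0.34884.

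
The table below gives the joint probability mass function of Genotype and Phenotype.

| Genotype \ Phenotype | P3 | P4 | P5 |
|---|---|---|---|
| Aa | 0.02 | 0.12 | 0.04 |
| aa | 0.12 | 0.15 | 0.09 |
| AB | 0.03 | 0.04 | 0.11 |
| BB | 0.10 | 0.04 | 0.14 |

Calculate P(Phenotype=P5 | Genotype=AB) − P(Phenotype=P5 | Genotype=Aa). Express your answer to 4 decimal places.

P(Genotype=AB) = 0.03 + 0.04 + 0.11 = 0.18; P(Phenotype=P5 | Genotype=AB) = 0.11/0.18 = 0.61111.
P(Genotype=Aa) = 0.02 + 0.12 + 0.04 = 0.18; P(Phenotype=P5 | Genotype=Aa) = 0.04/0.18 = 0.22222.
Difference = 0.3889.

0.3889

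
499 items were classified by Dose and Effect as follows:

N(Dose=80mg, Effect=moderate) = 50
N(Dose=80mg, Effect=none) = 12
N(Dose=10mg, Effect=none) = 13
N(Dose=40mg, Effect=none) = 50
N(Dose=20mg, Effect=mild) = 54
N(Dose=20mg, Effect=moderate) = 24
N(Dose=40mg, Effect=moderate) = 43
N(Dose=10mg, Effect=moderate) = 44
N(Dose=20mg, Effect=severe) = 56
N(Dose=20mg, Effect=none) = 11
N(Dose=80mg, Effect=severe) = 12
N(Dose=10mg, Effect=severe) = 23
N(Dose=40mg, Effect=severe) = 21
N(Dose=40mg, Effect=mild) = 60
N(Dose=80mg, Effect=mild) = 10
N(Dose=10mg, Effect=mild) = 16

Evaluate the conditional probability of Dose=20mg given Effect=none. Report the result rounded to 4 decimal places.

0.1279

Total with Effect=none: 13 + 11 + 50 + 12 = 86.
P(Dose=20mg | Effect=none) = 11/86 = 0.1279.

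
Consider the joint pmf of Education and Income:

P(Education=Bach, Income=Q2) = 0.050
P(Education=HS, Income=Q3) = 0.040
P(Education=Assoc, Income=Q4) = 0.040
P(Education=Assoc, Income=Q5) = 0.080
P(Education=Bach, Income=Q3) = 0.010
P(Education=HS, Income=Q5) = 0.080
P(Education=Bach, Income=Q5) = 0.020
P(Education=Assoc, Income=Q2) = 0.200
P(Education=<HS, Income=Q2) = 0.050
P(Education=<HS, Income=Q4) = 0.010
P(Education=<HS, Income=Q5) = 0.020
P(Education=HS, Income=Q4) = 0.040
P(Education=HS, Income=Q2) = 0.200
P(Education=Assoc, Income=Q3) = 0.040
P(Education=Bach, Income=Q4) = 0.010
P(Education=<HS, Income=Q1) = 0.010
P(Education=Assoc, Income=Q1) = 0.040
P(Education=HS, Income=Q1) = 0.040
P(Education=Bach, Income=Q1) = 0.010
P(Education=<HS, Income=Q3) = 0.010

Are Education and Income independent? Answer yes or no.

Every cell satisfies P(Education,Income) = P(Education)·P(Income). For instance P(Education=Bach) = 0.100, P(Income=Q3) = 0.100, and 0.100×0.100 = 0.010 matches the joint entry. So Education and Income are independent.

yes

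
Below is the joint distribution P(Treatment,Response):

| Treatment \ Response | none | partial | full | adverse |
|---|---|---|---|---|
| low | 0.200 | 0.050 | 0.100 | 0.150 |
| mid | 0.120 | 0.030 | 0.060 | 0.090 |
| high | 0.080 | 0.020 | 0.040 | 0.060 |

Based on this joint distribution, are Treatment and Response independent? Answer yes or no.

Every cell satisfies P(Treatment,Response) = P(Treatment)·P(Response). For instance P(Treatment=mid) = 0.300, P(Response=full) = 0.200, and 0.300×0.200 = 0.060 matches the joint entry. So Treatment and Response are independent.

yes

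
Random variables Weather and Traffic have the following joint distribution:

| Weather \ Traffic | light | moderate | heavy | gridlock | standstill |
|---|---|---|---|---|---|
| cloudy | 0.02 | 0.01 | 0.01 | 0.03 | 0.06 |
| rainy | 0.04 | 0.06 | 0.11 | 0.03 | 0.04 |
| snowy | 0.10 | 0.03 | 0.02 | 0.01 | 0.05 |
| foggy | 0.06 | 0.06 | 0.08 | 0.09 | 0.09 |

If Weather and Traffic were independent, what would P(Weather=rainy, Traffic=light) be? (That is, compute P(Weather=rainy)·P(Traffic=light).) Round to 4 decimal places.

P(Weather=rainy) = 0.04 + 0.06 + 0.11 + 0.03 + 0.04 = 0.28.
P(Traffic=light) = 0.02 + 0.04 + 0.10 + 0.06 = 0.22.
Product: 0.28 × 0.22 = 0.0616.

0.0616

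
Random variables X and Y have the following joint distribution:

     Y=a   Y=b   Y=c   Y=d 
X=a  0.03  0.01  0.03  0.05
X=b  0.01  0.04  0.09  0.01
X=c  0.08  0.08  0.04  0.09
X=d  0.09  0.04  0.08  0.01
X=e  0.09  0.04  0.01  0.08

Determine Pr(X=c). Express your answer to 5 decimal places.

P(X=c) = 0.08 + 0.08 + 0.04 + 0.09 = 0.29.

0.29000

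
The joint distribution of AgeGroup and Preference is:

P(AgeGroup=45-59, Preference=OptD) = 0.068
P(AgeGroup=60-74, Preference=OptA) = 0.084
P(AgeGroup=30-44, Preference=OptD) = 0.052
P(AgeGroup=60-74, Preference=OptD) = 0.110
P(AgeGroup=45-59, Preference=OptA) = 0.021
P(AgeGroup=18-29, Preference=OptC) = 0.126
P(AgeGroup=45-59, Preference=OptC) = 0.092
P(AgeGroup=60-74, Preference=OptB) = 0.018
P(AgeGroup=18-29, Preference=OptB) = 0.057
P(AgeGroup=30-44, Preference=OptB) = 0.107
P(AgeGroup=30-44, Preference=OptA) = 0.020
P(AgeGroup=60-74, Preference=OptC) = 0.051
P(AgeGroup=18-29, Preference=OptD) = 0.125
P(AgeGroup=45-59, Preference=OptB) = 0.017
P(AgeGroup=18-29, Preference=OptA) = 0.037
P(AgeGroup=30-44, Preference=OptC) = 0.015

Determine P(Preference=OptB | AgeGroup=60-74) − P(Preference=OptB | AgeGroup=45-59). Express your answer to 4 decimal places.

-0.0174

P(AgeGroup=60-74) = 0.084 + 0.018 + 0.051 + 0.110 = 0.263; P(Preference=OptB | AgeGroup=60-74) = 0.018/0.263 = 0.06844.
P(AgeGroup=45-59) = 0.021 + 0.017 + 0.092 + 0.068 = 0.198; P(Preference=OptB | AgeGroup=45-59) = 0.017/0.198 = 0.08586.
Difference = -0.0174.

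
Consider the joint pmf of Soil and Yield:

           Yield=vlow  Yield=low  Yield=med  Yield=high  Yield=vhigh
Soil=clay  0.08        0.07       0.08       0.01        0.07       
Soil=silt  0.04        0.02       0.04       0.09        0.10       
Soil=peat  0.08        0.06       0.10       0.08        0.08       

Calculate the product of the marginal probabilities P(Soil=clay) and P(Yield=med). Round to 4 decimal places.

P(Soil=clay) = 0.08 + 0.07 + 0.08 + 0.01 + 0.07 = 0.31.
P(Yield=med) = 0.08 + 0.04 + 0.10 = 0.22.
Product: 0.31 × 0.22 = 0.0682.

0.0682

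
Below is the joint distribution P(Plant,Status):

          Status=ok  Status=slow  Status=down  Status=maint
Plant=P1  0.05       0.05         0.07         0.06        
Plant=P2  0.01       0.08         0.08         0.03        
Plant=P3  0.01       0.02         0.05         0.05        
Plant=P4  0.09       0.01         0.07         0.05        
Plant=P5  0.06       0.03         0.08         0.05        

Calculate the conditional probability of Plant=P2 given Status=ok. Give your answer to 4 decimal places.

P(Status=ok) = 0.05 + 0.01 + 0.01 + 0.09 + 0.06 = 0.22.
P(Plant=P2 | Status=ok) = 0.01/0.22 = 0.0455.

0.0455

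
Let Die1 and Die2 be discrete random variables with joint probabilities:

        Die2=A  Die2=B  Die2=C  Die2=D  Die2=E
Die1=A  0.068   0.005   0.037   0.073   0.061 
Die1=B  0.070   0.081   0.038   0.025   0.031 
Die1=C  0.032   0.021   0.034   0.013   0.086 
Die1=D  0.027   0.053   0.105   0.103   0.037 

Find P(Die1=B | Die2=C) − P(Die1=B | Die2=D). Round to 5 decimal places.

0.06075

P(Die2=C) = 0.037 + 0.038 + 0.034 + 0.105 = 0.214; P(Die1=B | Die2=C) = 0.038/0.214 = 0.177570.
P(Die2=D) = 0.073 + 0.025 + 0.013 + 0.103 = 0.214; P(Die1=B | Die2=D) = 0.025/0.214 = 0.116822.
Difference = 0.06075.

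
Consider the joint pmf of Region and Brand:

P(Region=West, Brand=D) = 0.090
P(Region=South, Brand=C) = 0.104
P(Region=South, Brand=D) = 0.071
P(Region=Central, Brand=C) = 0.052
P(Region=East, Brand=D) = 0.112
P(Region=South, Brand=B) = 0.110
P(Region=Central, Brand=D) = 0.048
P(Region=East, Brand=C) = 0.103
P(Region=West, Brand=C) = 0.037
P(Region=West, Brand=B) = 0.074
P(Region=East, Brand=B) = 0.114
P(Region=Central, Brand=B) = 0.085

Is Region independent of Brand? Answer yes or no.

P(Region=West) = 0.201 and P(Brand=D) = 0.321, so their product is 0.06452, but P(Region=West, Brand=D) = 0.090. Since these differ, Region and Brand are not independent.

no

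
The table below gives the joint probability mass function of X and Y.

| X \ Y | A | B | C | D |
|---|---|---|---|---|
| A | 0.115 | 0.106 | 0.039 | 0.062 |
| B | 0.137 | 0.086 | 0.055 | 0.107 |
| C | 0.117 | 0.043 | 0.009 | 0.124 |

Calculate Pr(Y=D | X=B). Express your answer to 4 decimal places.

P(X=B) = 0.137 + 0.086 + 0.055 + 0.107 = 0.385.
P(Y=D | X=B) = 0.107/0.385 = 0.2779.

0.2779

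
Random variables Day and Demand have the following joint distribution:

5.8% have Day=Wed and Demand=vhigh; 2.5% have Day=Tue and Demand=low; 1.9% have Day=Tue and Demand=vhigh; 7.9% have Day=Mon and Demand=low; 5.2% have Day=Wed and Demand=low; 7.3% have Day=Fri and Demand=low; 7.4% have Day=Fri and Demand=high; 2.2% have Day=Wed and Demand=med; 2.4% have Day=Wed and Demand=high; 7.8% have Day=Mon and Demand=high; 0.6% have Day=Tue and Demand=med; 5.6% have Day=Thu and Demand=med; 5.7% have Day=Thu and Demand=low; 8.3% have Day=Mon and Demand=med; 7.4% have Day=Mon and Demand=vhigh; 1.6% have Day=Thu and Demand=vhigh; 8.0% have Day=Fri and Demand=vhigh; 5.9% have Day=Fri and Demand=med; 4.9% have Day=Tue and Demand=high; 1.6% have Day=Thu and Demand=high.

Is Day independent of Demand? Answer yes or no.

P(Day=Tue) = 0.099 and P(Demand=high) = 0.241, so their product is 0.02386, but P(Day=Tue, Demand=high) = 0.049. Since these differ, Day and Demand are not independent.

no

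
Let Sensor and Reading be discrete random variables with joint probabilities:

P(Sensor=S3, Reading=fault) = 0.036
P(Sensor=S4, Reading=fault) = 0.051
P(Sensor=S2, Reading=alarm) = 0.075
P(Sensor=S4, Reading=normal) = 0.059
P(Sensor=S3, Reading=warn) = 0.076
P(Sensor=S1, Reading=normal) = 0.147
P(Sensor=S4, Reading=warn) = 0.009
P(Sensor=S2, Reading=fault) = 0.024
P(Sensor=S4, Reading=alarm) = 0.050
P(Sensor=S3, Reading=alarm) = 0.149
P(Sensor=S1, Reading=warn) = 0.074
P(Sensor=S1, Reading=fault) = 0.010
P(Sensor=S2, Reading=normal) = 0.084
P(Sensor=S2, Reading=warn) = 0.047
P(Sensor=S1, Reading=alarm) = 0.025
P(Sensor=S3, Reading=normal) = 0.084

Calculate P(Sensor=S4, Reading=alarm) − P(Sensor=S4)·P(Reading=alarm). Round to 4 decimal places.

P(Sensor=S4) = 0.059 + 0.009 + 0.050 + 0.051 = 0.169.
P(Reading=alarm) = 0.025 + 0.075 + 0.149 + 0.050 = 0.299.
P(Sensor=S4, Reading=alarm) − P(Sensor=S4)P(Reading=alarm) = 0.050 − 0.169×0.299 = -0.0005.

-0.0005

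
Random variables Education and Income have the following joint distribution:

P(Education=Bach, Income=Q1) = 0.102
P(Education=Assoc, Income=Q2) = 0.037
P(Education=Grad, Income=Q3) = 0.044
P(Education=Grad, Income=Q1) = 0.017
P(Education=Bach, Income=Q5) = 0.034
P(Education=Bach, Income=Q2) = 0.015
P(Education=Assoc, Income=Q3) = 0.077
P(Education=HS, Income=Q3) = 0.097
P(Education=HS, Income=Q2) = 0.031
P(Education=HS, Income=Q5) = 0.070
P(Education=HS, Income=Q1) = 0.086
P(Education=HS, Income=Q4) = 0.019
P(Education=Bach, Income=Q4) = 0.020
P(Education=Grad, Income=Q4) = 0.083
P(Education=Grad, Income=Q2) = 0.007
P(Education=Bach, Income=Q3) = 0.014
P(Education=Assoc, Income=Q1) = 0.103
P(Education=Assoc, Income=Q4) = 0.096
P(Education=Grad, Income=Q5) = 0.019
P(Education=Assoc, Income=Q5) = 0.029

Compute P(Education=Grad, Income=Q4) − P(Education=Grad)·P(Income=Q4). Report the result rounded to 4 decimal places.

0.0459

P(Education=Grad) = 0.017 + 0.007 + 0.044 + 0.083 + 0.019 = 0.170.
P(Income=Q4) = 0.019 + 0.096 + 0.020 + 0.083 = 0.218.
P(Education=Grad, Income=Q4) − P(Education=Grad)P(Income=Q4) = 0.083 − 0.170×0.218 = 0.0459.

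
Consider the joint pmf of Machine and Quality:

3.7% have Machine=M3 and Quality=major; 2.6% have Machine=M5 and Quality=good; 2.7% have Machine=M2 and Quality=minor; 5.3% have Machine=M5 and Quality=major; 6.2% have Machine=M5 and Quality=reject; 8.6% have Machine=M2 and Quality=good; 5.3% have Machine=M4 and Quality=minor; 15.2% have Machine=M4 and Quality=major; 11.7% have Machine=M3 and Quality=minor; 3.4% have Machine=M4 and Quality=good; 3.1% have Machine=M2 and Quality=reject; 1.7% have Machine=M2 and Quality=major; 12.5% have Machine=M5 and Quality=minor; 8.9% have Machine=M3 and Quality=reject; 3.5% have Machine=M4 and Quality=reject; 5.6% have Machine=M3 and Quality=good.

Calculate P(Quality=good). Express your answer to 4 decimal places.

P(Quality=good) = 0.086 + 0.056 + 0.034 + 0.026 = 0.202.

0.2020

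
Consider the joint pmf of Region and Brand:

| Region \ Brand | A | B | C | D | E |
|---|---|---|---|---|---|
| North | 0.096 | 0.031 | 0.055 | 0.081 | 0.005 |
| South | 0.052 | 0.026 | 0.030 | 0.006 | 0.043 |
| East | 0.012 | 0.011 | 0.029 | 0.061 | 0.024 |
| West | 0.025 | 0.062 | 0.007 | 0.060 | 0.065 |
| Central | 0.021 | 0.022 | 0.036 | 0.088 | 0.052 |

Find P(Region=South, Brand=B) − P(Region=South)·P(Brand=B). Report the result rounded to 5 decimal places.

0.00214

P(Region=South) = 0.052 + 0.026 + 0.030 + 0.006 + 0.043 = 0.157.
P(Brand=B) = 0.031 + 0.026 + 0.011 + 0.062 + 0.022 = 0.152.
P(Region=South, Brand=B) − P(Region=South)P(Brand=B) = 0.026 − 0.157×0.152 = 0.00214.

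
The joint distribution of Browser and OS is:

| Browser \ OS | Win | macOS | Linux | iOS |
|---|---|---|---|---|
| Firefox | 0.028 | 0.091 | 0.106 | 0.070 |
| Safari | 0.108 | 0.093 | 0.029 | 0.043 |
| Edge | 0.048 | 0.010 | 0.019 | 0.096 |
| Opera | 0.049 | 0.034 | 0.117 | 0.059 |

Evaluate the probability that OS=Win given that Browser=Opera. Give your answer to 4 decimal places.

P(Browser=Opera) = 0.049 + 0.034 + 0.117 + 0.059 = 0.259.
P(OS=Win | Browser=Opera) = 0.049/0.259 = 0.1892.

0.1892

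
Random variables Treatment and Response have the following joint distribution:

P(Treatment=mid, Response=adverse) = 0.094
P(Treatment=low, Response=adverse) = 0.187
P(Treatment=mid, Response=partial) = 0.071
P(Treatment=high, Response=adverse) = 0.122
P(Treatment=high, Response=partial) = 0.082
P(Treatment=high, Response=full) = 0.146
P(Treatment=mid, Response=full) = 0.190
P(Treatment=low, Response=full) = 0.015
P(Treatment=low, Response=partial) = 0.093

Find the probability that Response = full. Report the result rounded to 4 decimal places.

0.3510

P(Response=full) = 0.015 + 0.190 + 0.146 = 0.351.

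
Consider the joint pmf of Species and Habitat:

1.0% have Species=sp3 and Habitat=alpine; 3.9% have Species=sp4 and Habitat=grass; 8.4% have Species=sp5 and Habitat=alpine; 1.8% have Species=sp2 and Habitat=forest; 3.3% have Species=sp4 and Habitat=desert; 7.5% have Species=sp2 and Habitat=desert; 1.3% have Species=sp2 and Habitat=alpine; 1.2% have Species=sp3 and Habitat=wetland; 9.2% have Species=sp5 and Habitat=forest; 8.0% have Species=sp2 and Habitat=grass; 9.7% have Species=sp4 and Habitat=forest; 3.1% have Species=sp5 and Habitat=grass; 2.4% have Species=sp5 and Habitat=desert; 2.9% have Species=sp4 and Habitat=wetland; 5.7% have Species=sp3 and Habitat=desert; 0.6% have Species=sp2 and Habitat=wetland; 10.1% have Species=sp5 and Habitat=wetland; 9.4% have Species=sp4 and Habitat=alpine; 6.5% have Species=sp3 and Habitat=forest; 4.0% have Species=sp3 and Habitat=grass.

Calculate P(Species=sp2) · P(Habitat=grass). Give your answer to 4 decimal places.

P(Species=sp2) = 0.018 + 0.080 + 0.006 + 0.075 + 0.013 = 0.192.
P(Habitat=grass) = 0.080 + 0.040 + 0.039 + 0.031 = 0.190.
Product: 0.192 × 0.190 = 0.0365.

0.0365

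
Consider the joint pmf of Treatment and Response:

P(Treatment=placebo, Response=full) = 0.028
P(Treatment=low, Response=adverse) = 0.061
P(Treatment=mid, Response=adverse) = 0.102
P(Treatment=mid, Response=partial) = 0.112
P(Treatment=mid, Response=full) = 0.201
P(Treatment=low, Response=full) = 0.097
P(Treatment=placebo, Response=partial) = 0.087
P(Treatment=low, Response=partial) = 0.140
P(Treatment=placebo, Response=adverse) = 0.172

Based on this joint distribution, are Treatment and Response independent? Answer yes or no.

no

P(Treatment=placebo) = 0.287 and P(Response=adverse) = 0.335, so their product is 0.09615, but P(Treatment=placebo, Response=adverse) = 0.172. Since these differ, Treatment and Response are not independent.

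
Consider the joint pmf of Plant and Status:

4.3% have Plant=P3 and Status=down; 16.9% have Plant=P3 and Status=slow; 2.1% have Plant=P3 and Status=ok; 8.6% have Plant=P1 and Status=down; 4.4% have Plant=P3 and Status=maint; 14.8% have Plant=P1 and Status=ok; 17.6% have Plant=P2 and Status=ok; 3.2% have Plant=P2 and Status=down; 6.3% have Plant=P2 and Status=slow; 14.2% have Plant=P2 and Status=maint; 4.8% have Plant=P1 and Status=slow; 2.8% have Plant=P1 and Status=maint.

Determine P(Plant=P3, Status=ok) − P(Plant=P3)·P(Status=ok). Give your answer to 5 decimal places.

-0.07457

P(Plant=P3) = 0.021 + 0.169 + 0.043 + 0.044 = 0.277.
P(Status=ok) = 0.148 + 0.176 + 0.021 = 0.345.
P(Plant=P3, Status=ok) − P(Plant=P3)P(Status=ok) = 0.021 − 0.277×0.345 = -0.07457.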